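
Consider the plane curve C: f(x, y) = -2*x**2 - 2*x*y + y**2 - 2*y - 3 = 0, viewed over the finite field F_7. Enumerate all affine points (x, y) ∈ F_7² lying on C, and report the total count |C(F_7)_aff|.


Affine F_7-points: {(0, 3), (0, 6), (1, 5), (1, 6), (3, 0), (3, 1), (4, 0), (4, 3)}; count = 8.

For each of the 49 pairs (x, y) ∈ F_7², evaluate f(x, y) mod 7. Record the zeros.
  x = 0: [0↦4, 1↦3, 2↦4, 3↦0, 4↦5, 5↦5, 6↦0]  zeros at y ∈ {3, 6}
  x = 1: [0↦2, 1↦6, 2↦5, 3↦6, 4↦2, 5↦0, 6↦0]  zeros at y ∈ {5, 6}
  x = 2: [0↦3, 1↦5, 2↦2, 3↦1, 4↦2, 5↦5, 6↦3]  zeros at y ∈ ∅
  x = 3: [0↦0, 1↦0, 2↦2, 3↦6, 4↦5, 5↦6, 6↦2]  zeros at y ∈ {0, 1}
  x = 4: [0↦0, 1↦5, 2↦5, 3↦0, 4↦4, 5↦3, 6↦4]  zeros at y ∈ {0, 3}
  x = 5: [0↦3, 1↦6, 2↦4, 3↦4, 4↦6, 5↦3, 6↦2]  zeros at y ∈ ∅
  x = 6: [0↦2, 1↦3, 2↦6, 3↦4, 4↦4, 5↦6, 6↦3]  zeros at y ∈ ∅
Collecting zeros: affine points = {(0, 3), (0, 6), (1, 5), (1, 6), (3, 0), (3, 1), (4, 0), (4, 3)}.
Total count |C(F_7)_aff| = 8.


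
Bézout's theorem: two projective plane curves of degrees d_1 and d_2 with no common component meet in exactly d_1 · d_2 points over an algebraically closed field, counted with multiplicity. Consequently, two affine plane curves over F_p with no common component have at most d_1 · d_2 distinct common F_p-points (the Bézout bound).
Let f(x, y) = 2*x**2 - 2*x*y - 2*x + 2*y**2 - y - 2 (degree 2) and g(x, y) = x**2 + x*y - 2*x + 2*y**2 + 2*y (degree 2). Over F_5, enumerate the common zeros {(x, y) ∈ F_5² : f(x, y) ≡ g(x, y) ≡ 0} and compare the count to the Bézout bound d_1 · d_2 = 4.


Common zeros: {(2, 3), (3, 1)}; count = 2; Bézout bound = 4.

deg(f) = 2, deg(g) = 2, so Bézout bound = 4.
Scan x ∈ F_5. For each x, list the y ∈ F_5 with f(x, y) ≡ 0 and those with g(x, y) ≡ 0 (mod 5); the common zeros in that column are the intersection.
  x = 0: f ≡ 0 at y ∈ ∅; g ≡ 0 at y ∈ {0, 4}; common: ∅.
  x = 1: f ≡ 0 at y ∈ {2}; g ≡ 0 at y ∈ ∅; common: ∅.
  x = 2: f ≡ 0 at y ∈ {2, 3}; g ≡ 0 at y ∈ {0, 3}; common: {3}.
  x = 3: f ≡ 0 at y ∈ {0, 1}; g ≡ 0 at y ∈ {1, 4}; common: {1}.
  x = 4: f ≡ 0 at y ∈ {1}; g ≡ 0 at y ∈ ∅; common: ∅.
Collecting: common zeros = {(2, 3), (3, 1)}, so the count is 2.
Comparison with the Bézout bound: 2 ≤ 4 = deg(f)·deg(g), as expected for curves with no common component (the affine F_5-count falls short of the bound because intersections may lie at infinity, over extension fields, or carry multiplicity).


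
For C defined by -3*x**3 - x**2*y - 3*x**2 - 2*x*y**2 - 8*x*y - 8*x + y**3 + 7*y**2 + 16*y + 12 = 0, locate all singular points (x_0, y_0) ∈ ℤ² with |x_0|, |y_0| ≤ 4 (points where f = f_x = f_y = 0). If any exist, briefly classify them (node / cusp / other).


Singular points: {(0, -2)}; classification: node.

Compute partial derivatives:
  f_x = -9*x**2 - 2*x*y - 6*x - 2*y**2 - 8*y - 8.
  f_y = -x**2 - 4*x*y - 8*x + 3*y**2 + 14*y + 16.
Scan x_0 ∈ {−4, ..., 4}. For each x_0, f_y(x_0, y) is a polynomial in y; find its integer roots y ∈ {−4, ..., 4}, then test f_x and f at those candidates.
  x = -4: f_y(-4, y) = 3*y**2 + 30*y + 32; no integer root y with |y| ≤ 4.
  x = -3: f_y(-3, y) = 3*y**2 + 26*y + 31; no integer root y with |y| ≤ 4.
  x = -2: f_y(-2, y) = 3*y**2 + 22*y + 28; no integer root y with |y| ≤ 4.
  x = -1: f_y(-1, y) = 3*y**2 + 18*y + 23; no integer root y with |y| ≤ 4.
  x = 0: f_y(0, y) = 3*y**2 + 14*y + 16; vanishes at y ∈ {-2}. (0, -2): f_x = 0, f = 0 — SINGULAR.
  x = 1: f_y(1, y) = 3*y**2 + 10*y + 7; vanishes at y ∈ {-1}. (1, -1): f_x = -15 ≠ 0.
  x = 2: f_y(2, y) = 3*y**2 + 6*y - 4; no integer root y with |y| ≤ 4.
  x = 3: f_y(3, y) = 3*y**2 + 2*y - 17; no integer root y with |y| ≤ 4.
  x = 4: f_y(4, y) = 3*y**2 - 2*y - 32; no integer root y with |y| ≤ 4.
Only singular point on the grid: (0, -2).
Classify: substitute x = 0 + u, y = -2 + v and expand: f = -3*u**3 - u**2*v - u**2 - 2*u*v**2 + v**3 + v**2.
No constant or linear terms (consistent with a singular point). Quadratic part: -u**2 + v**2. Cubic part: -3*u**3 - u**2*v - 2*u*v**2 + v**3.
The quadratic part v**2 - u**2 = (v − u)(v + u) splits into two distinct linear factors, so there are two distinct tangent lines y − -2 = ±(x − 0) — this is a node (ordinary double point).
Classification: node.


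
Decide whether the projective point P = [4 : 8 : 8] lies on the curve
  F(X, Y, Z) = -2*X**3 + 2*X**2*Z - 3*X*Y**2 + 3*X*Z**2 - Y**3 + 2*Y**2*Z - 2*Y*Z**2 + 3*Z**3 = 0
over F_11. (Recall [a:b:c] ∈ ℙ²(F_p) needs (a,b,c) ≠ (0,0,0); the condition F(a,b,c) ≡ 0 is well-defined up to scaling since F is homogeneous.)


F(4,8,8) ≡ 8 (mod 11); P is NOT on the curve.

Evaluate F(4, 8, 8) term-by-term (mod 11).
  -2*X**3 ↦ -2·64·1·1 = -128
  2*X**2*Z ↦ 2·16·1·8 = 256
  -3*X*Y**2 ↦ -3·4·64·1 = -768
  3*X*Z**2 ↦ 3·4·1·64 = 768
  -Y**3 ↦ -1·1·512·1 = -512
  2*Y**2*Z ↦ 2·1·64·8 = 1024
  -2*Y*Z**2 ↦ -2·1·8·64 = -1024
  3*Z**3 ↦ 3·1·1·512 = 1536
Sum: F(4, 8, 8) = (-128) + (256) + (-768) + (768) + (-512) + (1024) + (-1024) + (1536) = 1152.
Reducing mod 11: 1152 ≡ 8 (mod 11).
Since F(a, b, c) ≡ 8 ≠ 0 (mod 11), P does NOT lie on the curve.


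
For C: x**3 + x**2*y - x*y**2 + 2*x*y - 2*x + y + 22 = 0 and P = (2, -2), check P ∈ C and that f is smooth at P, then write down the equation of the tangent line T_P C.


Tangent line at P: -6*x + 17*y + 46 = 0.

Step 1: f(2, -2) = 0, so P lies on C.
Step 2: partial derivatives
  f_x(x, y) = 3*x**2 + 2*x*y - y**2 + 2*y - 2, f_y(x, y) = x**2 - 2*x*y + 2*x + 1.
  f_x(P) = -6, f_y(P) = 17 (gradient nonzero, so P is smooth).
Step 3: tangent line at P: -6·(x − 2) + 17·(y − -2) = 0.
Expanding: -6*x + 17*y + 46 = 0.


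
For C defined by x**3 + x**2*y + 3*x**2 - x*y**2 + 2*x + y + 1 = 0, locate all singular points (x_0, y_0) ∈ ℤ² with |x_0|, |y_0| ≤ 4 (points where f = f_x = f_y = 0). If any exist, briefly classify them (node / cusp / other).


Singular points: {(-1, -1)}; classification: node.

Compute partial derivatives:
  f_x = 3*x**2 + 2*x*y + 6*x - y**2 + 2.
  f_y = x**2 - 2*x*y + 1.
Scan x_0 ∈ {−4, ..., 4}. For each x_0, f_y(x_0, y) is a polynomial in y; find its integer roots y ∈ {−4, ..., 4}, then test f_x and f at those candidates.
  x = -4: f_y(-4, y) = 8*y + 17; no integer root y with |y| ≤ 4.
  x = -3: f_y(-3, y) = 6*y + 10; no integer root y with |y| ≤ 4.
  x = -2: f_y(-2, y) = 4*y + 5; no integer root y with |y| ≤ 4.
  x = -1: f_y(-1, y) = 2*y + 2; vanishes at y ∈ {-1}. (-1, -1): f_x = 0, f = 0 — SINGULAR.
  x = 0: f_y(0, y) = 1; no integer root y with |y| ≤ 4.
  x = 1: f_y(1, y) = 2 - 2*y; vanishes at y ∈ {1}. (1, 1): f_x = 12 ≠ 0.
  x = 2: f_y(2, y) = 5 - 4*y; no integer root y with |y| ≤ 4.
  x = 3: f_y(3, y) = 10 - 6*y; no integer root y with |y| ≤ 4.
  x = 4: f_y(4, y) = 17 - 8*y; no integer root y with |y| ≤ 4.
Only singular point on the grid: (-1, -1).
Classify: substitute x = -1 + u, y = -1 + v and expand: f = u**3 + u**2*v - u**2 - u*v**2 + v**2.
No constant or linear terms (consistent with a singular point). Quadratic part: -u**2 + v**2. Cubic part: u**3 + u**2*v - u*v**2.
The quadratic part v**2 - u**2 = (v − u)(v + u) splits into two distinct linear factors, so there are two distinct tangent lines y − -1 = ±(x − -1) — this is a node (ordinary double point).
Classification: node.


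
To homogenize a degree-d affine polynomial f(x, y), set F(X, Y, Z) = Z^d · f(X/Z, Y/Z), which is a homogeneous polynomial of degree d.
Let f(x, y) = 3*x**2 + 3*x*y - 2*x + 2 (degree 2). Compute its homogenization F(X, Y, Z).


F(X, Y, Z) = 3*X**2 + 3*X*Y - 2*X*Z + 2*Z**2

deg(f) = 2.
Substitute x = X/Z, y = Y/Z into f, then multiply by Z^2.
  monomial 3·x^2·y^0 ↦ 3·X^2·Y^0·Z^0.
  monomial 3·x^1·y^1 ↦ 3·X^1·Y^1·Z^0.
  monomial -2·x^1·y^0 ↦ -2·X^1·Y^0·Z^1.
  monomial 2·x^0·y^0 ↦ 2·X^0·Y^0·Z^2.
Collecting: F(X, Y, Z) = 3*X**2 + 3*X*Y - 2*X*Z + 2*Z**2.


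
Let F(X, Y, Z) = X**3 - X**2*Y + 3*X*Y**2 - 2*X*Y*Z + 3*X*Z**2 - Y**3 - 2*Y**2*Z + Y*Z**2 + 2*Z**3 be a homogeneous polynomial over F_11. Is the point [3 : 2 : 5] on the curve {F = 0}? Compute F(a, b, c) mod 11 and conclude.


F(3,2,5) ≡ 0 (mod 11); P is on the curve.

Evaluate F(3, 2, 5) term-by-term (mod 11).
  X**3 ↦ 1·27·1·1 = 27
  -X**2*Y ↦ -1·9·2·1 = -18
  3*X*Y**2 ↦ 3·3·4·1 = 36
  -2*X*Y*Z ↦ -2·3·2·5 = -60
  3*X*Z**2 ↦ 3·3·1·25 = 225
  -Y**3 ↦ -1·1·8·1 = -8
  -2*Y**2*Z ↦ -2·1·4·5 = -40
  Y*Z**2 ↦ 1·1·2·25 = 50
  2*Z**3 ↦ 2·1·1·125 = 250
Sum: F(3, 2, 5) = (27) + (-18) + (36) + (-60) + (225) + (-8) + (-40) + (50) + (250) = 462.
Reducing mod 11: 462 ≡ 0 (mod 11).
Since F(a, b, c) ≡ 0 (mod 11), P lies on the curve.


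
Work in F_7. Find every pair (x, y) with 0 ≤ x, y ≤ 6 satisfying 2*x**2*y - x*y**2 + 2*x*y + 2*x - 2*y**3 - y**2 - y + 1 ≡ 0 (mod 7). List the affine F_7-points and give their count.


Affine F_7-points: {(0, 2), (0, 4), (1, 6), (2, 6), (3, 0), (3, 2), (3, 3), (6, 4)}; count = 8.

For each of the 49 pairs (x, y) ∈ F_7², evaluate f(x, y) mod 7. Record the zeros.
  x = 0: [0↦1, 1↦4, 2↦0, 3↦5, 4↦0, 5↦1, 6↦3]  zeros at y ∈ {2, 4}
  x = 1: [0↦3, 1↦2, 2↦6, 3↦3, 4↦2, 5↦5, 6↦0]  zeros at y ∈ {6}
  x = 2: [0↦5, 1↦4, 2↦6, 3↦6, 4↦6, 5↦1, 6↦0]  zeros at y ∈ {6}
  x = 3: [0↦0, 1↦3, 2↦0, 3↦0, 4↦5, 5↦3, 6↦3]  zeros at y ∈ {0, 2, 3}
  x = 4: [0↦2, 1↦6, 2↦2, 3↦6, 4↦6, 5↦4, 6↦2]  zeros at y ∈ ∅
  x = 5: [0↦4, 1↦6, 2↦5, 3↦3, 4↦2, 5↦4, 6↦4]  zeros at y ∈ ∅
  x = 6: [0↦6, 1↦3, 2↦2, 3↦5, 4↦0, 5↦3, 6↦2]  zeros at y ∈ {4}
Collecting zeros: affine points = {(0, 2), (0, 4), (1, 6), (2, 6), (3, 0), (3, 2), (3, 3), (6, 4)}.
Total count |C(F_7)_aff| = 8.


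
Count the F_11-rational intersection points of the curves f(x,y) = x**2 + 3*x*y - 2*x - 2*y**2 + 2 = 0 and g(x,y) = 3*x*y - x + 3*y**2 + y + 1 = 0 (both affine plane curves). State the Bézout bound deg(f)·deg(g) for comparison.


Common zeros: {(6, 5)}; count = 1; Bézout bound = 4.

deg(f) = 2, deg(g) = 2, so Bézout bound = 4.
Scan x ∈ F_11. For each x, list the y ∈ F_11 with f(x, y) ≡ 0 and those with g(x, y) ≡ 0 (mod 11); the common zeros in that column are the intersection.
  x = 0: f ≡ 0 at y ∈ {1, 10}; g ≡ 0 at y ∈ {9}; common: ∅.
  x = 1: f ≡ 0 at y ∈ ∅; g ≡ 0 at y ∈ {0, 6}; common: ∅.
  x = 2: f ≡ 0 at y ∈ ∅; g ≡ 0 at y ∈ ∅; common: ∅.
  x = 3: f ≡ 0 at y ∈ {5}; g ≡ 0 at y ∈ {1, 3}; common: ∅.
  x = 4: f ≡ 0 at y ∈ {8, 9}; g ≡ 0 at y ∈ ∅; common: ∅.
  x = 5: f ≡ 0 at y ∈ {3, 10}; g ≡ 0 at y ∈ ∅; common: ∅.
  x = 6: f ≡ 0 at y ∈ {4, 5}; g ≡ 0 at y ∈ {5, 7}; common: {5}.
  x = 7: f ≡ 0 at y ∈ {8}; g ≡ 0 at y ∈ ∅; common: ∅.
  x = 8: f ≡ 0 at y ∈ ∅; g ≡ 0 at y ∈ {2, 8}; common: ∅.
  x = 9: f ≡ 0 at y ∈ ∅; g ≡ 0 at y ∈ {10}; common: ∅.
  x = 10: f ≡ 0 at y ∈ {1, 3}; g ≡ 0 at y ∈ ∅; common: ∅.
Collecting: common zeros = {(6, 5)}, so the count is 1.
Comparison with the Bézout bound: 1 ≤ 4 = deg(f)·deg(g), as expected for curves with no common component (the affine F_11-count falls short of the bound because intersections may lie at infinity, over extension fields, or carry multiplicity).


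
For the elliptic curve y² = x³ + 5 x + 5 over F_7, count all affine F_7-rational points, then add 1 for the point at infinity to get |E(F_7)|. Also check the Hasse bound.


Affine points = {(1, 2), (1, 5), (2, 3), (2, 4), (5, 1), (5, 6)}; affine count = 6; |E(F_7)| = 7.

Discriminant check: Δ ∝ 4a³ + 27b² = 4·5³ + 27·5² = 4·125 + 27·25 ≡ 6 (mod 7). Nonzero ⇒ E is nonsingular.
For each x ∈ F_7, compute rhs = x³ + 5·x + 5 mod 7, then count y ∈ F_7 with y² ≡ rhs.
  x = 0: rhs = 5, matching y values: none (0 points).
  x = 1: rhs = 4, matching y values: 2, 5 (2 points).
  x = 2: rhs = 2, matching y values: 3, 4 (2 points).
  x = 3: rhs = 5, matching y values: none (0 points).
  x = 4: rhs = 5, matching y values: none (0 points).
  x = 5: rhs = 1, matching y values: 1, 6 (2 points).
  x = 6: rhs = 6, matching y values: none (0 points).
Total affine count: 6.
Full point count |E(F_7)| = 6 + 1 = 7.
Hasse bound: |7 − (7+1)| = |-1| = 1 ≤ 2√7 ≈ 5.2915 ✓.


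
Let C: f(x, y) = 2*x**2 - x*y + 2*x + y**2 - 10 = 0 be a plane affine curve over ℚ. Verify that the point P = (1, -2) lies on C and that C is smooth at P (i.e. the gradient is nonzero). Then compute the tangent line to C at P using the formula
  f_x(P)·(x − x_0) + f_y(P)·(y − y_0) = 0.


Tangent line at P: 8*x - 5*y - 18 = 0.

Step 1: f(1, -2) = 0, so P lies on C.
Step 2: partial derivatives
  f_x(x, y) = 4*x - y + 2, f_y(x, y) = -x + 2*y.
  f_x(P) = 8, f_y(P) = -5 (gradient nonzero, so P is smooth).
Step 3: tangent line at P: 8·(x − 1) + -5·(y − -2) = 0.
Expanding: 8*x - 5*y - 18 = 0.


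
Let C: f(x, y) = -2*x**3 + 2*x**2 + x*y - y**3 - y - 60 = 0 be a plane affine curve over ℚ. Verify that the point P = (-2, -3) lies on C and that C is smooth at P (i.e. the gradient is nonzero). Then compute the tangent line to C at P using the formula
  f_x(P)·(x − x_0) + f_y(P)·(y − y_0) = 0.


Tangent line at P: -35*x - 30*y - 160 = 0.

Step 1: f(-2, -3) = 0, so P lies on C.
Step 2: partial derivatives
  f_x(x, y) = -6*x**2 + 4*x + y, f_y(x, y) = x - 3*y**2 - 1.
  f_x(P) = -35, f_y(P) = -30 (gradient nonzero, so P is smooth).
Step 3: tangent line at P: -35·(x − -2) + -30·(y − -3) = 0.
Expanding: -35*x - 30*y - 160 = 0.


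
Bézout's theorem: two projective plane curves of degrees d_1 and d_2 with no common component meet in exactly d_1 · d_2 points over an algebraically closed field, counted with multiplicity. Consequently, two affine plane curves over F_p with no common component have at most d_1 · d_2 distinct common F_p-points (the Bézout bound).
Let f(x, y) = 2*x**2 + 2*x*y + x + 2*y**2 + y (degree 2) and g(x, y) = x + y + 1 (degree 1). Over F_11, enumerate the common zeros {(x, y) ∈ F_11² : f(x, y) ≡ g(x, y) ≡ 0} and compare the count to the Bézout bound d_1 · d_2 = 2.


Common zeros: ∅; count = 0; Bézout bound = 2.

deg(f) = 2, deg(g) = 1, so Bézout bound = 2.
Scan x ∈ F_11. For each x, list the y ∈ F_11 with f(x, y) ≡ 0 and those with g(x, y) ≡ 0 (mod 11); the common zeros in that column are the intersection.
  x = 0: f ≡ 0 at y ∈ {0, 5}; g ≡ 0 at y ∈ {10}; common: ∅.
  x = 1: f ≡ 0 at y ∈ ∅; g ≡ 0 at y ∈ {9}; common: ∅.
  x = 2: f ≡ 0 at y ∈ {7}; g ≡ 0 at y ∈ {8}; common: ∅.
  x = 3: f ≡ 0 at y ∈ ∅; g ≡ 0 at y ∈ {7}; common: ∅.
  x = 4: f ≡ 0 at y ∈ ∅; g ≡ 0 at y ∈ {6}; common: ∅.
  x = 5: f ≡ 0 at y ∈ {0}; g ≡ 0 at y ∈ {5}; common: ∅.
  x = 6: f ≡ 0 at y ∈ ∅; g ≡ 0 at y ∈ {4}; common: ∅.
  x = 7: f ≡ 0 at y ∈ {2, 7}; g ≡ 0 at y ∈ {3}; common: ∅.
  x = 8: f ≡ 0 at y ∈ {9, 10}; g ≡ 0 at y ∈ {2}; common: ∅.
  x = 9: f ≡ 0 at y ∈ {8, 10}; g ≡ 0 at y ∈ {1}; common: ∅.
  x = 10: f ≡ 0 at y ∈ {8, 9}; g ≡ 0 at y ∈ {0}; common: ∅.
Collecting: common zeros = ∅, so the count is 0.
Comparison with the Bézout bound: 0 ≤ 2 = deg(f)·deg(g), as expected for curves with no common component (the affine F_11-count falls short of the bound because intersections may lie at infinity, over extension fields, or carry multiplicity).


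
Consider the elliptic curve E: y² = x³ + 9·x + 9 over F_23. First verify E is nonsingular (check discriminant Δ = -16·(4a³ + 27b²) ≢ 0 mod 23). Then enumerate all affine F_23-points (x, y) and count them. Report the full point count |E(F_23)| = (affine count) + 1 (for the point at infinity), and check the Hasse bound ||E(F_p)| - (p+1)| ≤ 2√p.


Affine points = {(0, 3), (0, 20), (2, 9), (2, 14), (5, 8), (5, 15), (6, 7), (6, 16), (7, 1), (7, 22), (8, 8), (8, 15), (10, 8), (10, 15), (11, 6), (11, 17), (13, 0), (14, 2), (14, 21), (15, 0), (18, 0), (19, 1), (19, 22), (20, 1), (20, 22), (21, 11), (21, 12)}; affine count = 27; |E(F_23)| = 28.

Discriminant check: Δ ∝ 4a³ + 27b² = 4·9³ + 27·9² = 4·729 + 27·81 ≡ 20 (mod 23). Nonzero ⇒ E is nonsingular.
For each x ∈ F_23, compute rhs = x³ + 9·x + 9 mod 23, then count y ∈ F_23 with y² ≡ rhs.
  x = 0: rhs = 9, matching y values: 3, 20 (2 points).
  x = 1: rhs = 19, matching y values: none (0 points).
  x = 2: rhs = 12, matching y values: 9, 14 (2 points).
  x = 3: rhs = 17, matching y values: none (0 points).
  x = 4: rhs = 17, matching y values: none (0 points).
  x = 5: rhs = 18, matching y values: 8, 15 (2 points).
  x = 6: rhs = 3, matching y values: 7, 16 (2 points).
  x = 7: rhs = 1, matching y values: 1, 22 (2 points).
  x = 8: rhs = 18, matching y values: 8, 15 (2 points).
  x = 9: rhs = 14, matching y values: none (0 points).
  x = 10: rhs = 18, matching y values: 8, 15 (2 points).
  x = 11: rhs = 13, matching y values: 6, 17 (2 points).
  x = 12: rhs = 5, matching y values: none (0 points).
  x = 13: rhs = 0, matching y values: 0 (1 points).
  x = 14: rhs = 4, matching y values: 2, 21 (2 points).
  x = 15: rhs = 0, matching y values: 0 (1 points).
  x = 16: rhs = 17, matching y values: none (0 points).
  x = 17: rhs = 15, matching y values: none (0 points).
  x = 18: rhs = 0, matching y values: 0 (1 points).
  x = 19: rhs = 1, matching y values: 1, 22 (2 points).
  x = 20: rhs = 1, matching y values: 1, 22 (2 points).
  x = 21: rhs = 6, matching y values: 11, 12 (2 points).
  x = 22: rhs = 22, matching y values: none (0 points).
Total affine count: 27.
Full point count |E(F_23)| = 27 + 1 = 28.
Hasse bound: |28 − (23+1)| = |4| = 4 ≤ 2√23 ≈ 9.5917 ✓.


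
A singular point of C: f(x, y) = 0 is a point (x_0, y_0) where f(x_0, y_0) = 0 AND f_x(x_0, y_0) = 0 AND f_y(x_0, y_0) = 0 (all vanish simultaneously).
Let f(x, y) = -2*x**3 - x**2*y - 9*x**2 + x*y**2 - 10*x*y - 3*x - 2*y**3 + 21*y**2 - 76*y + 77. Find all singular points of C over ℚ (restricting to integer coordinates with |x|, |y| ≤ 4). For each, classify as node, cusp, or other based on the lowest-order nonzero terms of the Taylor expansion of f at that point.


Singular points: {(-2, 3)}; classification: cusp.

Compute partial derivatives:
  f_x = -6*x**2 - 2*x*y - 18*x + y**2 - 10*y - 3.
  f_y = -x**2 + 2*x*y - 10*x - 6*y**2 + 42*y - 76.
Scan x_0 ∈ {−4, ..., 4}. For each x_0, f_y(x_0, y) is a polynomial in y; find its integer roots y ∈ {−4, ..., 4}, then test f_x and f at those candidates.
  x = -4: f_y(-4, y) = -6*y**2 + 34*y - 52; no integer root y with |y| ≤ 4.
  x = -3: f_y(-3, y) = -6*y**2 + 36*y - 55; no integer root y with |y| ≤ 4.
  x = -2: f_y(-2, y) = -6*y**2 + 38*y - 60; vanishes at y ∈ {3}. (-2, 3): f_x = 0, f = 0 — SINGULAR.
  x = -1: f_y(-1, y) = -6*y**2 + 40*y - 67; no integer root y with |y| ≤ 4.
  x = 0: f_y(0, y) = -6*y**2 + 42*y - 76; no integer root y with |y| ≤ 4.
  x = 1: f_y(1, y) = -6*y**2 + 44*y - 87; no integer root y with |y| ≤ 4.
  x = 2: f_y(2, y) = -6*y**2 + 46*y - 100; no integer root y with |y| ≤ 4.
  x = 3: f_y(3, y) = -6*y**2 + 48*y - 115; no integer root y with |y| ≤ 4.
  x = 4: f_y(4, y) = -6*y**2 + 50*y - 132; no integer root y with |y| ≤ 4.
Only singular point on the grid: (-2, 3).
Classify: substitute x = -2 + u, y = 3 + v and expand: f = -2*u**3 - u**2*v + u*v**2 - 2*v**3 + v**2.
No constant or linear terms (consistent with a singular point). Quadratic part: v**2. Cubic part: -2*u**3 - u**2*v + u*v**2 - 2*v**3.
The quadratic part v**2 is a perfect square, so there is a single (double) tangent line v = 0, i.e. y = 3. Restricting the cubic part to that line (v = 0) leaves -2*u**3 ≠ 0, so f is not divisible by v and the branch is v² ≈ 2*u**3 to lowest order — this is a cusp.
Classification: cusp.


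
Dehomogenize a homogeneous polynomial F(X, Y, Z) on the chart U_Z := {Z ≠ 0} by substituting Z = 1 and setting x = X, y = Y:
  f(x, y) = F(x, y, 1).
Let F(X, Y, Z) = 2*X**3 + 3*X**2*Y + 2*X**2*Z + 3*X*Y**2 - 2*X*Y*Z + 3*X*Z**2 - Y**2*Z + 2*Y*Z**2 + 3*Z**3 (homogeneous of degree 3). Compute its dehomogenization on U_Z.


f(x, y) = 2*x**3 + 3*x**2*y + 2*x**2 + 3*x*y**2 - 2*x*y + 3*x - y**2 + 2*y + 3

On U_Z we set Z = 1. Each monomial c·X^i·Y^j·Z^k in F becomes c·x^i·y^j·1^k = c·x^i·y^j.
Substituting Z = 1: F(X, Y, 1) = 2*x**3 + 3*x**2*y + 2*x**2 + 3*x*y**2 - 2*x*y + 3*x - y**2 + 2*y + 3.
Note: deg(f) ≤ deg(F) = 3; strict inequality happens when F is divisible by Z (lost terms).


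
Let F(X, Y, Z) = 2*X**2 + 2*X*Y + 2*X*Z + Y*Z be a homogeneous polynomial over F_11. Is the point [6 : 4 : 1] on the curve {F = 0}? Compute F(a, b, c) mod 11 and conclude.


F(6,4,1) ≡ 4 (mod 11); P is NOT on the curve.

Evaluate F(6, 4, 1) term-by-term (mod 11).
  2*X**2 ↦ 2·36·1·1 = 72
  2*X*Y ↦ 2·6·4·1 = 48
  2*X*Z ↦ 2·6·1·1 = 12
  Y*Z ↦ 1·1·4·1 = 4
Sum: F(6, 4, 1) = (72) + (48) + (12) + (4) = 136.
Reducing mod 11: 136 ≡ 4 (mod 11).
Since F(a, b, c) ≡ 4 ≠ 0 (mod 11), P does NOT lie on the curve.


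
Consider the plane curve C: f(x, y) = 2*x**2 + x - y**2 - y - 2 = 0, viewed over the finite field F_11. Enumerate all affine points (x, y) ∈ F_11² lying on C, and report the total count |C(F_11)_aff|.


Affine F_11-points: {(0, 4), (0, 6), (1, 3), (1, 7), (2, 5), (3, 5), (4, 3), (4, 7), (5, 4), (5, 6), (8, 1), (8, 9)}; count = 12.

For each of the 121 pairs (x, y) ∈ F_11², evaluate f(x, y) mod 11. Record the zeros.
  x = 0: [0↦9, 1↦7, 2↦3, 3↦8, 4↦0, 5↦1, 6↦0, 7↦8, 8↦3, 9↦7, 10↦9]  zeros at y ∈ {4, 6}
  x = 1: [0↦1, 1↦10, 2↦6, 3↦0, 4↦3, 5↦4, 6↦3, 7↦0, 8↦6, 9↦10, 10↦1]  zeros at y ∈ {3, 7}
  x = 2: [0↦8, 1↦6, 2↦2, 3↦7, 4↦10, 5↦0, 6↦10, 7↦7, 8↦2, 9↦6, 10↦8]  zeros at y ∈ {5}
  x = 3: [0↦8, 1↦6, 2↦2, 3↦7, 4↦10, 5↦0, 6↦10, 7↦7, 8↦2, 9↦6, 10↦8]  zeros at y ∈ {5}
  x = 4: [0↦1, 1↦10, 2↦6, 3↦0, 4↦3, 5↦4, 6↦3, 7↦0, 8↦6, 9↦10, 10↦1]  zeros at y ∈ {3, 7}
  x = 5: [0↦9, 1↦7, 2↦3, 3↦8, 4↦0, 5↦1, 6↦0, 7↦8, 8↦3, 9↦7, 10↦9]  zeros at y ∈ {4, 6}
  x = 6: [0↦10, 1↦8, 2↦4, 3↦9, 4↦1, 5↦2, 6↦1, 7↦9, 8↦4, 9↦8, 10↦10]  zeros at y ∈ ∅
  x = 7: [0↦4, 1↦2, 2↦9, 3↦3, 4↦6, 5↦7, 6↦6, 7↦3, 8↦9, 9↦2, 10↦4]  zeros at y ∈ ∅
  x = 8: [0↦2, 1↦0, 2↦7, 3↦1, 4↦4, 5↦5, 6↦4, 7↦1, 8↦7, 9↦0, 10↦2]  zeros at y ∈ {1, 9}
  x = 9: [0↦4, 1↦2, 2↦9, 3↦3, 4↦6, 5↦7, 6↦6, 7↦3, 8↦9, 9↦2, 10↦4]  zeros at y ∈ ∅
  x = 10: [0↦10, 1↦8, 2↦4, 3↦9, 4↦1, 5↦2, 6↦1, 7↦9, 8↦4, 9↦8, 10↦10]  zeros at y ∈ ∅
Collecting zeros: affine points = {(0, 4), (0, 6), (1, 3), (1, 7), (2, 5), (3, 5), (4, 3), (4, 7), (5, 4), (5, 6), (8, 1), (8, 9)}.
Total count |C(F_11)_aff| = 12.


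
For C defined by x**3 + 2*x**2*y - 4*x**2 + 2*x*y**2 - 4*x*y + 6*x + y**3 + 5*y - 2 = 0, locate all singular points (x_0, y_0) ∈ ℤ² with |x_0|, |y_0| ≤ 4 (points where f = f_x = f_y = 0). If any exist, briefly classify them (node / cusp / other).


Singular points: {(2, -1)}; classification: cusp.

Compute partial derivatives:
  f_x = 3*x**2 + 4*x*y - 8*x + 2*y**2 - 4*y + 6.
  f_y = 2*x**2 + 4*x*y - 4*x + 3*y**2 + 5.
Scan x_0 ∈ {−4, ..., 4}. For each x_0, f_y(x_0, y) is a polynomial in y; find its integer roots y ∈ {−4, ..., 4}, then test f_x and f at those candidates.
  x = -4: f_y(-4, y) = 3*y**2 - 16*y + 53; no integer root y with |y| ≤ 4.
  x = -3: f_y(-3, y) = 3*y**2 - 12*y + 35; no integer root y with |y| ≤ 4.
  x = -2: f_y(-2, y) = 3*y**2 - 8*y + 21; no integer root y with |y| ≤ 4.
  x = -1: f_y(-1, y) = 3*y**2 - 4*y + 11; no integer root y with |y| ≤ 4.
  x = 0: f_y(0, y) = 3*y**2 + 5; no integer root y with |y| ≤ 4.
  x = 1: f_y(1, y) = 3*y**2 + 4*y + 3; no integer root y with |y| ≤ 4.
  x = 2: f_y(2, y) = 3*y**2 + 8*y + 5; vanishes at y ∈ {-1}. (2, -1): f_x = 0, f = 0 — SINGULAR.
  x = 3: f_y(3, y) = 3*y**2 + 12*y + 11; no integer root y with |y| ≤ 4.
  x = 4: f_y(4, y) = 3*y**2 + 16*y + 21; vanishes at y ∈ {-3}. (4, -3): f_x = 4 ≠ 0.
Only singular point on the grid: (2, -1).
Classify: substitute x = 2 + u, y = -1 + v and expand: f = u**3 + 2*u**2*v + 2*u*v**2 + v**3 + v**2.
No constant or linear terms (consistent with a singular point). Quadratic part: v**2. Cubic part: u**3 + 2*u**2*v + 2*u*v**2 + v**3.
The quadratic part v**2 is a perfect square, so there is a single (double) tangent line v = 0, i.e. y = -1. Restricting the cubic part to that line (v = 0) leaves u**3 ≠ 0, so f is not divisible by v and the branch is v² ≈ -u**3 to lowest order — this is a cusp.
Classification: cusp.


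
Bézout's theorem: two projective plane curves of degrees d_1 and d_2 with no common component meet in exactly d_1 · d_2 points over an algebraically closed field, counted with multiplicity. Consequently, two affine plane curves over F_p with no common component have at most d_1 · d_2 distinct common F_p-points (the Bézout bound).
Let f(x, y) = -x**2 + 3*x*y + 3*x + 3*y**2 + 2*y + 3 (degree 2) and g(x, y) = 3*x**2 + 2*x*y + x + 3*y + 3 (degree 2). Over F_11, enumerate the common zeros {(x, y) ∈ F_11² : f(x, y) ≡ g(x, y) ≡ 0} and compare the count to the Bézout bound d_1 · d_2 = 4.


Common zeros: {(7, 5), (8, 9)}; count = 2; Bézout bound = 4.

deg(f) = 2, deg(g) = 2, so Bézout bound = 4.
Scan x ∈ F_11. For each x, list the y ∈ F_11 with f(x, y) ≡ 0 and those with g(x, y) ≡ 0 (mod 11); the common zeros in that column are the intersection.
  x = 0: f ≡ 0 at y ∈ {5, 9}; g ≡ 0 at y ∈ {10}; common: ∅.
  x = 1: f ≡ 0 at y ∈ {6, 7}; g ≡ 0 at y ∈ {3}; common: ∅.
  x = 2: f ≡ 0 at y ∈ {2, 10}; g ≡ 0 at y ∈ {7}; common: ∅.
  x = 3: f ≡ 0 at y ∈ ∅; g ≡ 0 at y ∈ {0}; common: ∅.
  x = 4: f ≡ 0 at y ∈ ∅; g ≡ 0 at y ∈ {0, 1, 2, 3, 4, 5, 6, 7, 8, 9, 10}; common: ∅.
  x = 5: f ≡ 0 at y ∈ ∅; g ≡ 0 at y ∈ {8}; common: ∅.
  x = 6: f ≡ 0 at y ∈ ∅; g ≡ 0 at y ∈ {1}; common: ∅.
  x = 7: f ≡ 0 at y ∈ {2, 5}; g ≡ 0 at y ∈ {5}; common: {5}.
  x = 8: f ≡ 0 at y ∈ {8, 9}; g ≡ 0 at y ∈ {9}; common: {9}.
  x = 9: f ≡ 0 at y ∈ {6, 10}; g ≡ 0 at y ∈ {2}; common: ∅.
  x = 10: f ≡ 0 at y ∈ ∅; g ≡ 0 at y ∈ {6}; common: ∅.
Collecting: common zeros = {(7, 5), (8, 9)}, so the count is 2.
Comparison with the Bézout bound: 2 ≤ 4 = deg(f)·deg(g), as expected for curves with no common component (the affine F_11-count falls short of the bound because intersections may lie at infinity, over extension fields, or carry multiplicity).


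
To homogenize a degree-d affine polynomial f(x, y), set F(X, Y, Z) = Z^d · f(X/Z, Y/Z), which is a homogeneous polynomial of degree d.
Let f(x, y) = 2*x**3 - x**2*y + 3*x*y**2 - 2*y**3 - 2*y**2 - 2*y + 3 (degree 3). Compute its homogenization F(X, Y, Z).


F(X, Y, Z) = 2*X**3 - X**2*Y + 3*X*Y**2 - 2*Y**3 - 2*Y**2*Z - 2*Y*Z**2 + 3*Z**3

deg(f) = 3.
Substitute x = X/Z, y = Y/Z into f, then multiply by Z^3.
  monomial 2·x^3·y^0 ↦ 2·X^3·Y^0·Z^0.
  monomial -1·x^2·y^1 ↦ -1·X^2·Y^1·Z^0.
  monomial 3·x^1·y^2 ↦ 3·X^1·Y^2·Z^0.
  monomial -2·x^0·y^3 ↦ -2·X^0·Y^3·Z^0.
  monomial -2·x^0·y^2 ↦ -2·X^0·Y^2·Z^1.
  monomial -2·x^0·y^1 ↦ -2·X^0·Y^1·Z^2.
  monomial 3·x^0·y^0 ↦ 3·X^0·Y^0·Z^3.
Collecting: F(X, Y, Z) = 2*X**3 - X**2*Y + 3*X*Y**2 - 2*Y**3 - 2*Y**2*Z - 2*Y*Z**2 + 3*Z**3.


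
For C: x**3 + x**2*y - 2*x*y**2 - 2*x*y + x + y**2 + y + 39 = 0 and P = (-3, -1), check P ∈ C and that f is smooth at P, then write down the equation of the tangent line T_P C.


Tangent line at P: 34*x + 2*y + 104 = 0.

Step 1: f(-3, -1) = 0, so P lies on C.
Step 2: partial derivatives
  f_x(x, y) = 3*x**2 + 2*x*y - 2*y**2 - 2*y + 1, f_y(x, y) = x**2 - 4*x*y - 2*x + 2*y + 1.
  f_x(P) = 34, f_y(P) = 2 (gradient nonzero, so P is smooth).
Step 3: tangent line at P: 34·(x − -3) + 2·(y − -1) = 0.
Expanding: 34*x + 2*y + 104 = 0.


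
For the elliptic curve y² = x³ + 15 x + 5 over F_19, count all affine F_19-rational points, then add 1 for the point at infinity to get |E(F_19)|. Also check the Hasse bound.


Affine points = {(0, 9), (0, 10), (2, 9), (2, 10), (3, 1), (3, 18), (6, 8), (6, 11), (7, 4), (7, 15), (11, 0), (16, 3), (16, 16), (17, 9), (17, 10)}; affine count = 15; |E(F_19)| = 16.

Discriminant check: Δ ∝ 4a³ + 27b² = 4·15³ + 27·5² = 4·3375 + 27·25 ≡ 1 (mod 19). Nonzero ⇒ E is nonsingular.
For each x ∈ F_19, compute rhs = x³ + 15·x + 5 mod 19, then count y ∈ F_19 with y² ≡ rhs.
  x = 0: rhs = 5, matching y values: 9, 10 (2 points).
  x = 1: rhs = 2, matching y values: none (0 points).
  x = 2: rhs = 5, matching y values: 9, 10 (2 points).
  x = 3: rhs = 1, matching y values: 1, 18 (2 points).
  x = 4: rhs = 15, matching y values: none (0 points).
  x = 5: rhs = 15, matching y values: none (0 points).
  x = 6: rhs = 7, matching y values: 8, 11 (2 points).
  x = 7: rhs = 16, matching y values: 4, 15 (2 points).
  x = 8: rhs = 10, matching y values: none (0 points).
  x = 9: rhs = 14, matching y values: none (0 points).
  x = 10: rhs = 15, matching y values: none (0 points).
  x = 11: rhs = 0, matching y values: 0 (1 points).
  x = 12: rhs = 13, matching y values: none (0 points).
  x = 13: rhs = 3, matching y values: none (0 points).
  x = 14: rhs = 14, matching y values: none (0 points).
  x = 15: rhs = 14, matching y values: none (0 points).
  x = 16: rhs = 9, matching y values: 3, 16 (2 points).
  x = 17: rhs = 5, matching y values: 9, 10 (2 points).
  x = 18: rhs = 8, matching y values: none (0 points).
Total affine count: 15.
Full point count |E(F_19)| = 15 + 1 = 16.
Hasse bound: |16 − (19+1)| = |-4| = 4 ≤ 2√19 ≈ 8.7178 ✓.


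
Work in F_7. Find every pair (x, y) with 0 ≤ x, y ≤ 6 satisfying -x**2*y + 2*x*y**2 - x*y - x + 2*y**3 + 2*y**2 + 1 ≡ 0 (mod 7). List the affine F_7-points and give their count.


Affine F_7-points: {(0, 4), (0, 5), (1, 0), (1, 2), (1, 3), (5, 2), (5, 4), (6, 3), (6, 5), (6, 6)}; count = 10.

For each of the 49 pairs (x, y) ∈ F_7², evaluate f(x, y) mod 7. Record the zeros.
  x = 0: [0↦1, 1↦5, 2↦4, 3↦3, 4↦0, 5↦0, 6↦1]  zeros at y ∈ {4, 5}
  x = 1: [0↦0, 1↦4, 2↦0, 3↦0, 4↦2, 5↦4, 6↦4]  zeros at y ∈ {0, 2, 3}
  x = 2: [0↦6, 1↦1, 2↦6, 3↦5, 4↦3, 5↦5, 6↦2]  zeros at y ∈ ∅
  x = 3: [0↦5, 1↦3, 2↦1, 3↦4, 4↦3, 5↦3, 6↦2]  zeros at y ∈ ∅
  x = 4: [0↦4, 1↦3, 2↦6, 3↦4, 4↦2, 5↦5, 6↦4]  zeros at y ∈ ∅
  x = 5: [0↦3, 1↦1, 2↦0, 3↦5, 4↦0, 5↦4, 6↦1]  zeros at y ∈ {2, 4}
  x = 6: [0↦2, 1↦4, 2↦4, 3↦0, 4↦4, 5↦0, 6↦0]  zeros at y ∈ {3, 5, 6}
Collecting zeros: affine points = {(0, 4), (0, 5), (1, 0), (1, 2), (1, 3), (5, 2), (5, 4), (6, 3), (6, 5), (6, 6)}.
Total count |C(F_7)_aff| = 10.


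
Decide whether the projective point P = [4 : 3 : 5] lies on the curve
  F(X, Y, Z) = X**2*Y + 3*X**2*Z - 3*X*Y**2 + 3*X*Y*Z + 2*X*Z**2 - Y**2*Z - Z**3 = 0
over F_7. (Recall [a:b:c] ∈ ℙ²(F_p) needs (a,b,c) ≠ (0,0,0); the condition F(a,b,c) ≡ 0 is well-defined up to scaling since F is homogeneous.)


F(4,3,5) ≡ 5 (mod 7); P is NOT on the curve.

Evaluate F(4, 3, 5) term-by-term (mod 7).
  X**2*Y ↦ 1·16·3·1 = 48
  3*X**2*Z ↦ 3·16·1·5 = 240
  -3*X*Y**2 ↦ -3·4·9·1 = -108
  3*X*Y*Z ↦ 3·4·3·5 = 180
  2*X*Z**2 ↦ 2·4·1·25 = 200
  -Y**2*Z ↦ -1·1·9·5 = -45
  -Z**3 ↦ -1·1·1·125 = -125
Sum: F(4, 3, 5) = (48) + (240) + (-108) + (180) + (200) + (-45) + (-125) = 390.
Reducing mod 7: 390 ≡ 5 (mod 7).
Since F(a, b, c) ≡ 5 ≠ 0 (mod 7), P does NOT lie on the curve.


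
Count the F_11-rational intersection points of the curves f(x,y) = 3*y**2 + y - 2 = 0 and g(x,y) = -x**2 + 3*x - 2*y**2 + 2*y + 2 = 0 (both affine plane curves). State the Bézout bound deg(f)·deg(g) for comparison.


Common zeros: {(0, 8), (1, 10), (2, 10), (3, 8)}; count = 4; Bézout bound = 4.

deg(f) = 2, deg(g) = 2, so Bézout bound = 4.
Scan x ∈ F_11. For each x, list the y ∈ F_11 with f(x, y) ≡ 0 and those with g(x, y) ≡ 0 (mod 11); the common zeros in that column are the intersection.
  x = 0: f ≡ 0 at y ∈ {8, 10}; g ≡ 0 at y ∈ {4, 8}; common: {8}.
  x = 1: f ≡ 0 at y ∈ {8, 10}; g ≡ 0 at y ∈ {2, 10}; common: {10}.
  x = 2: f ≡ 0 at y ∈ {8, 10}; g ≡ 0 at y ∈ {2, 10}; common: {10}.
  x = 3: f ≡ 0 at y ∈ {8, 10}; g ≡ 0 at y ∈ {4, 8}; common: {8}.
  x = 4: f ≡ 0 at y ∈ {8, 10}; g ≡ 0 at y ∈ ∅; common: ∅.
  x = 5: f ≡ 0 at y ∈ {8, 10}; g ≡ 0 at y ∈ ∅; common: ∅.
  x = 6: f ≡ 0 at y ∈ {8, 10}; g ≡ 0 at y ∈ ∅; common: ∅.
  x = 7: f ≡ 0 at y ∈ {8, 10}; g ≡ 0 at y ∈ {5, 7}; common: ∅.
  x = 8: f ≡ 0 at y ∈ {8, 10}; g ≡ 0 at y ∈ ∅; common: ∅.
  x = 9: f ≡ 0 at y ∈ {8, 10}; g ≡ 0 at y ∈ ∅; common: ∅.
  x = 10: f ≡ 0 at y ∈ {8, 10}; g ≡ 0 at y ∈ ∅; common: ∅.
Collecting: common zeros = {(0, 8), (1, 10), (2, 10), (3, 8)}, so the count is 4.
Comparison with the Bézout bound: 4 ≤ 4 = deg(f)·deg(g), as expected for curves with no common component (the bound is attained).


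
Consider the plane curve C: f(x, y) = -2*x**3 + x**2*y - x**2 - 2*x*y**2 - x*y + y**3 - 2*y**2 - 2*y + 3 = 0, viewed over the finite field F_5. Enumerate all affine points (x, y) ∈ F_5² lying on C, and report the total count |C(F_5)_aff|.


Affine F_5-points: {(0, 1), (1, 0), (1, 1), (1, 3), (3, 0), (4, 1)}; count = 6.

For each of the 25 pairs (x, y) ∈ F_5², evaluate f(x, y) mod 5. Record the zeros.
  x = 0: [0↦3, 1↦0, 2↦4, 3↦1, 4↦2]  zeros at y ∈ {1}
  x = 1: [0↦0, 1↦0, 2↦3, 3↦0, 4↦2]  zeros at y ∈ {0, 1, 3}
  x = 2: [0↦3, 1↦3, 2↦2, 3↦1, 4↦1]  zeros at y ∈ ∅
  x = 3: [0↦0, 1↦2, 2↦4, 3↦2, 4↦2]  zeros at y ∈ {0}
  x = 4: [0↦4, 1↦0, 2↦2, 3↦1, 4↦3]  zeros at y ∈ {1}
Collecting zeros: affine points = {(0, 1), (1, 0), (1, 1), (1, 3), (3, 0), (4, 1)}.
Total count |C(F_5)_aff| = 6.


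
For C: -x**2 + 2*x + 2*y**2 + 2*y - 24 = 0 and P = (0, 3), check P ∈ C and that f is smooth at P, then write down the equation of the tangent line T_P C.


Tangent line at P: 2*x + 14*y - 42 = 0.

Step 1: f(0, 3) = 0, so P lies on C.
Step 2: partial derivatives
  f_x(x, y) = 2 - 2*x, f_y(x, y) = 4*y + 2.
  f_x(P) = 2, f_y(P) = 14 (gradient nonzero, so P is smooth).
Step 3: tangent line at P: 2·(x − 0) + 14·(y − 3) = 0.
Expanding: 2*x + 14*y - 42 = 0.


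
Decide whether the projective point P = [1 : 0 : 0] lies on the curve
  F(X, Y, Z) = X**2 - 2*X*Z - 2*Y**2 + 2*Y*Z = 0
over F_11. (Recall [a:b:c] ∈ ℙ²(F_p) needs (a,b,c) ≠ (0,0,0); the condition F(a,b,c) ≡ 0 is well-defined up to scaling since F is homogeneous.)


F(1,0,0) ≡ 1 (mod 11); P is NOT on the curve.

Evaluate F(1, 0, 0) term-by-term (mod 11).
  X**2 ↦ 1·1·1·1 = 1
  -2*X*Z ↦ -2·1·1·0 = 0
  -2*Y**2 ↦ -2·1·0·1 = 0
  2*Y*Z ↦ 2·1·0·0 = 0
Sum: F(1, 0, 0) = (1) + (0) + (0) + (0) = 1.
Reducing mod 11: 1 ≡ 1 (mod 11).
Since F(a, b, c) ≡ 1 ≠ 0 (mod 11), P does NOT lie on the curve.


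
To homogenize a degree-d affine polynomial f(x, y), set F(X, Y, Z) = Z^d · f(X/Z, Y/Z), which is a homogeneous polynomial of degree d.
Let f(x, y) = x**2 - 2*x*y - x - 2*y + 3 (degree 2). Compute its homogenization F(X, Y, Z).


F(X, Y, Z) = X**2 - 2*X*Y - X*Z - 2*Y*Z + 3*Z**2

deg(f) = 2.
Substitute x = X/Z, y = Y/Z into f, then multiply by Z^2.
  monomial 1·x^2·y^0 ↦ 1·X^2·Y^0·Z^0.
  monomial -2·x^1·y^1 ↦ -2·X^1·Y^1·Z^0.
  monomial -1·x^1·y^0 ↦ -1·X^1·Y^0·Z^1.
  monomial -2·x^0·y^1 ↦ -2·X^0·Y^1·Z^1.
  monomial 3·x^0·y^0 ↦ 3·X^0·Y^0·Z^2.
Collecting: F(X, Y, Z) = X**2 - 2*X*Y - X*Z - 2*Y*Z + 3*Z**2.


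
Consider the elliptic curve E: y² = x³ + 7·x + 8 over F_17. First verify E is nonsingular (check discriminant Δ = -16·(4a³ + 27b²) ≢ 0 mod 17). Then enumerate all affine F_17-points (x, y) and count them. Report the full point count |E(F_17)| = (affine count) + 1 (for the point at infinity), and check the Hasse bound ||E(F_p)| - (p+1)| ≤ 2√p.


Affine points = {(0, 5), (0, 12), (1, 4), (1, 13), (2, 8), (2, 9), (4, 7), (4, 10), (5, 7), (5, 10), (7, 3), (7, 14), (8, 7), (8, 10), (9, 1), (9, 16), (12, 1), (12, 16), (13, 1), (13, 16), (16, 0)}; affine count = 21; |E(F_17)| = 22.

Discriminant check: Δ ∝ 4a³ + 27b² = 4·7³ + 27·8² = 4·343 + 27·64 ≡ 6 (mod 17). Nonzero ⇒ E is nonsingular.
For each x ∈ F_17, compute rhs = x³ + 7·x + 8 mod 17, then count y ∈ F_17 with y² ≡ rhs.
  x = 0: rhs = 8, matching y values: 5, 12 (2 points).
  x = 1: rhs = 16, matching y values: 4, 13 (2 points).
  x = 2: rhs = 13, matching y values: 8, 9 (2 points).
  x = 3: rhs = 5, matching y values: none (0 points).
  x = 4: rhs = 15, matching y values: 7, 10 (2 points).
  x = 5: rhs = 15, matching y values: 7, 10 (2 points).
  x = 6: rhs = 11, matching y values: none (0 points).
  x = 7: rhs = 9, matching y values: 3, 14 (2 points).
  x = 8: rhs = 15, matching y values: 7, 10 (2 points).
  x = 9: rhs = 1, matching y values: 1, 16 (2 points).
  x = 10: rhs = 7, matching y values: none (0 points).
  x = 11: rhs = 5, matching y values: none (0 points).
  x = 12: rhs = 1, matching y values: 1, 16 (2 points).
  x = 13: rhs = 1, matching y values: 1, 16 (2 points).
  x = 14: rhs = 11, matching y values: none (0 points).
  x = 15: rhs = 3, matching y values: none (0 points).
  x = 16: rhs = 0, matching y values: 0 (1 points).
Total affine count: 21.
Full point count |E(F_17)| = 21 + 1 = 22.
Hasse bound: |22 − (17+1)| = |4| = 4 ≤ 2√17 ≈ 8.2462 ✓.


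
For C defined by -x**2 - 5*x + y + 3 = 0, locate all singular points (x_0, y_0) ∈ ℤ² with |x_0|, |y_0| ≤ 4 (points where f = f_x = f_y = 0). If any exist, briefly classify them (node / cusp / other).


No singular points in the scanned grid; C is smooth there.

Compute partial derivatives:
  f_x = -2*x - 5.
  f_y = 1.
f_y = 1 is a nonzero constant, so f_y never vanishes: no point (x, y) can satisfy f = f_x = f_y = 0. In particular no (x, y) ∈ {−4, ..., 4}² is singular; the curve is smooth.


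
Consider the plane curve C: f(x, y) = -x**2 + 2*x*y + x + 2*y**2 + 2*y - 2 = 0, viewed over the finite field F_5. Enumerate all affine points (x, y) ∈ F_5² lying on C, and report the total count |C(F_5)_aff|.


Affine F_5-points: {(0, 2)}; count = 1.

For each of the 25 pairs (x, y) ∈ F_5², evaluate f(x, y) mod 5. Record the zeros.
  x = 0: [0↦3, 1↦2, 2↦0, 3↦2, 4↦3]  zeros at y ∈ {2}
  x = 1: [0↦3, 1↦4, 2↦4, 3↦3, 4↦1]  zeros at y ∈ ∅
  x = 2: [0↦1, 1↦4, 2↦1, 3↦2, 4↦2]  zeros at y ∈ ∅
  x = 3: [0↦2, 1↦2, 2↦1, 3↦4, 4↦1]  zeros at y ∈ ∅
  x = 4: [0↦1, 1↦3, 2↦4, 3↦4, 4↦3]  zeros at y ∈ ∅
Collecting zeros: affine points = {(0, 2)}.
Total count |C(F_5)_aff| = 1.


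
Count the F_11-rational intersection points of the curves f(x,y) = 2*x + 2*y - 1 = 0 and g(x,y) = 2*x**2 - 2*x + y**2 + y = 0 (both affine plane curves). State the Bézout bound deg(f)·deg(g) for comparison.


Common zeros: ∅; count = 0; Bézout bound = 2.

deg(f) = 1, deg(g) = 2, so Bézout bound = 2.
Scan x ∈ F_11. For each x, list the y ∈ F_11 with f(x, y) ≡ 0 and those with g(x, y) ≡ 0 (mod 11); the common zeros in that column are the intersection.
  x = 0: f ≡ 0 at y ∈ {6}; g ≡ 0 at y ∈ {0, 10}; common: ∅.
  x = 1: f ≡ 0 at y ∈ {5}; g ≡ 0 at y ∈ {0, 10}; common: ∅.
  x = 2: f ≡ 0 at y ∈ {4}; g ≡ 0 at y ∈ ∅; common: ∅.
  x = 3: f ≡ 0 at y ∈ {3}; g ≡ 0 at y ∈ ∅; common: ∅.
  x = 4: f ≡ 0 at y ∈ {2}; g ≡ 0 at y ∈ {4, 6}; common: ∅.
  x = 5: f ≡ 0 at y ∈ {1}; g ≡ 0 at y ∈ ∅; common: ∅.
  x = 6: f ≡ 0 at y ∈ {0}; g ≡ 0 at y ∈ {2, 8}; common: ∅.
  x = 7: f ≡ 0 at y ∈ {10}; g ≡ 0 at y ∈ ∅; common: ∅.
  x = 8: f ≡ 0 at y ∈ {9}; g ≡ 0 at y ∈ {4, 6}; common: ∅.
  x = 9: f ≡ 0 at y ∈ {8}; g ≡ 0 at y ∈ ∅; common: ∅.
  x = 10: f ≡ 0 at y ∈ {7}; g ≡ 0 at y ∈ ∅; common: ∅.
Collecting: common zeros = ∅, so the count is 0.
Comparison with the Bézout bound: 0 ≤ 2 = deg(f)·deg(g), as expected for curves with no common component (the affine F_11-count falls short of the bound because intersections may lie at infinity, over extension fields, or carry multiplicity).
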